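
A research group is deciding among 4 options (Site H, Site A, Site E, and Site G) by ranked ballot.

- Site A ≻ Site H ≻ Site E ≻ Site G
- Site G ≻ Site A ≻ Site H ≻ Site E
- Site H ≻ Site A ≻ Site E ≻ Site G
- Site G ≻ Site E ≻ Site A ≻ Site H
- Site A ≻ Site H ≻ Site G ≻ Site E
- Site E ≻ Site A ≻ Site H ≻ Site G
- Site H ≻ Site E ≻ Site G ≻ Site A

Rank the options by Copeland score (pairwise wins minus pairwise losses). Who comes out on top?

Pairwise results:
  Site H vs Site A: Site A wins 5–2.
  Site H vs Site E: Site H wins 5–2.
  Site H vs Site G: Site H wins 5–2.
  Site A vs Site E: Site A wins 4–3.
  Site A vs Site G: Site A wins 4–3.
  Site E vs Site G: Site E wins 4–3.
Copeland scores (wins − losses):
  Site H: 2 − 1 = 1
  Site A: 3 − 0 = 3
  Site E: 1 − 2 = -1
  Site G: 0 − 3 = -3
Site A has the best Copeland score.

Site A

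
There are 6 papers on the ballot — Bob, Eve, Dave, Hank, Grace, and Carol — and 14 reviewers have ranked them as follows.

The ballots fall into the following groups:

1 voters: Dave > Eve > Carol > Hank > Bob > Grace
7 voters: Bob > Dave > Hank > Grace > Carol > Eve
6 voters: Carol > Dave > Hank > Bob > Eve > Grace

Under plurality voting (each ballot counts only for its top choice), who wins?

First-place vote totals:
  Bob: 7
  Eve: 0
  Dave: 1
  Hank: 0
  Grace: 0
  Carol: 6
Bob has the most first-place votes.

Bob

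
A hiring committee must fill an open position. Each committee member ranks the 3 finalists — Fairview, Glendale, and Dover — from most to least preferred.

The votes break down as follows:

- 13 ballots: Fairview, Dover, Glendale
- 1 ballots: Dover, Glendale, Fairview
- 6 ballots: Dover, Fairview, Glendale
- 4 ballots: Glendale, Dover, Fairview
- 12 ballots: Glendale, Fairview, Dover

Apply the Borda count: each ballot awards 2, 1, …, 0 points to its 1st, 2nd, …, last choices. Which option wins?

Fairview

Borda scores:
  Fairview: 13·2 + 0 + 6·1 + 4·0 + 12·1 = 44
  Glendale: 13·0 + 1 + 6·0 + 4·2 + 12·2 = 33
  Dover: 13·1 + 2 + 6·2 + 4·1 + 12·0 = 31
Fairview has the highest total.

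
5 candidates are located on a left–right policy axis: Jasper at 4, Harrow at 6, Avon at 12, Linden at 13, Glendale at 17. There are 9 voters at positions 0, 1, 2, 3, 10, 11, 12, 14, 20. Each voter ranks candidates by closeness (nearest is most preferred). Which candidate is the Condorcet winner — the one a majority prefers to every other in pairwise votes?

With single-peaked preferences on a line, the Condorcet winner is the candidate closest to the median voter.
The median voter (position 10) is closest to Avon at 12.
Check: Avon vs Linden — voters closer to Avon: 7 of 9.

Avon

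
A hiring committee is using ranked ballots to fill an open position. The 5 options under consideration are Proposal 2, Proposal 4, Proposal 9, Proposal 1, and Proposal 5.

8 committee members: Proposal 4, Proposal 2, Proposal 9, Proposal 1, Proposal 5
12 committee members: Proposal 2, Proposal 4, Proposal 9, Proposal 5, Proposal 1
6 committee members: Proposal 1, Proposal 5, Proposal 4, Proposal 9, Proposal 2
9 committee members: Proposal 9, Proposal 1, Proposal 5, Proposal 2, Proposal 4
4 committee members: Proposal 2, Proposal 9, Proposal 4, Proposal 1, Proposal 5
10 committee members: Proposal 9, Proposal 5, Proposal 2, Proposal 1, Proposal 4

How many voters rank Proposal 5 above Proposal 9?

Ballots ranking Proposal 5 above Proposal 9: 6.
Ballots ranking Proposal 9 above Proposal 5: 8+12+9+4+10 = 43.
So 6 of 49 voters prefer Proposal 5 to Proposal 9.

6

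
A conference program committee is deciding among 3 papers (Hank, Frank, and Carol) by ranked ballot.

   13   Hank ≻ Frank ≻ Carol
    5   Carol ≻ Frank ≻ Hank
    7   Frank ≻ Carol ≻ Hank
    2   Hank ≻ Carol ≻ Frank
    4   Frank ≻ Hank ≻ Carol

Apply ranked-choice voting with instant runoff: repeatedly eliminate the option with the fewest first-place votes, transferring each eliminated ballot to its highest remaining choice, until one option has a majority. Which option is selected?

Round 1: Hank 15, Frank 11, Carol 5. Carol has the fewest and is eliminated.
Round 2: Frank 16, Hank 15. Frank has a majority.

Frank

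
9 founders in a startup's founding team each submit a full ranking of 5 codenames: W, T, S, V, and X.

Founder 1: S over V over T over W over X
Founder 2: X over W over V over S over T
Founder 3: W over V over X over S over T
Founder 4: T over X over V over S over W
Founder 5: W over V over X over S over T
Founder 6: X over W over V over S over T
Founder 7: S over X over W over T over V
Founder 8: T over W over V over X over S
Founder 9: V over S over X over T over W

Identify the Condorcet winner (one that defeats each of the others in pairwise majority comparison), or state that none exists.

Head-to-head results (9 voters total):
W vs T: W wins 5–4.
W vs S: W wins 5–4.
W vs V: W wins 6–3.
W vs X: X wins 5–4.
T vs S: S wins 7–2.
T vs V: V wins 6–3.
T vs X: X wins 6–3.
S vs V: V wins 7–2.
S vs X: X wins 6–3.
V vs X: V wins 5–4.
No candidate beats all others: W beats V beats X beats W, a majority cycle.

None — there is no Condorcet winner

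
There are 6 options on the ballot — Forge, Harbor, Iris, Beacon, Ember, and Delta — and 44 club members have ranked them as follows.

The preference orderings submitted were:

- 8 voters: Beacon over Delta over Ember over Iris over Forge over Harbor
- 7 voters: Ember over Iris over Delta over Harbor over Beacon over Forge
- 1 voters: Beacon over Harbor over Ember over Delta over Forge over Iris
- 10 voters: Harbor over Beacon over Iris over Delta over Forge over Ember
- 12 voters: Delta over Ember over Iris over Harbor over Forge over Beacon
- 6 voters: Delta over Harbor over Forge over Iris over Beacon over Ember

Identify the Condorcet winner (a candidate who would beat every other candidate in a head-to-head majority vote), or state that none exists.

Head-to-head results (44 voters total):
Forge vs Harbor: Harbor wins 36–8.
Forge vs Iris: Iris wins 37–7.
Forge vs Beacon: Beacon wins 26–18.
Forge vs Ember: Ember wins 28–16.
Forge vs Delta: Delta wins 44–0.
Harbor vs Iris: Iris wins 27–17.
Harbor vs Beacon: Harbor wins 35–9.
Harbor vs Ember: Ember wins 27–17.
Harbor vs Delta: Delta wins 33–11.
Iris vs Beacon: Iris wins 25–19.
Iris vs Ember: Ember wins 28–16.
Iris vs Delta: Delta wins 27–17.
Beacon vs Ember: Beacon wins 25–19.
Beacon vs Delta: Delta wins 25–19.
Ember vs Delta: Delta wins 36–8.
Delta beats each rival — Forge (44–0), Harbor (33–11), Iris (27–17), Beacon (25–19), Ember (36–8) — so Delta is the Condorcet winner.

Delta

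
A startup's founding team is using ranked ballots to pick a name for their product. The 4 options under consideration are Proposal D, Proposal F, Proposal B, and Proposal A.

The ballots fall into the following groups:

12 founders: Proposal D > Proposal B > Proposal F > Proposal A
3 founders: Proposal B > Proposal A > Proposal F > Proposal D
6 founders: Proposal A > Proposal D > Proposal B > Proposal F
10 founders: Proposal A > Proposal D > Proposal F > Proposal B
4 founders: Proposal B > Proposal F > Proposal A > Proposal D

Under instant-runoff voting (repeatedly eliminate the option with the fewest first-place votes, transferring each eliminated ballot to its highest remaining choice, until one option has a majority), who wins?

Proposal A

Round 1: Proposal A 16, Proposal D 12, Proposal B 7, Proposal F 0. Proposal F has the fewest and is eliminated.
Round 2: Proposal A 16, Proposal D 12, Proposal B 7. Proposal B has the fewest and is eliminated.
Round 3: Proposal A 23, Proposal D 12. Proposal A has a majority.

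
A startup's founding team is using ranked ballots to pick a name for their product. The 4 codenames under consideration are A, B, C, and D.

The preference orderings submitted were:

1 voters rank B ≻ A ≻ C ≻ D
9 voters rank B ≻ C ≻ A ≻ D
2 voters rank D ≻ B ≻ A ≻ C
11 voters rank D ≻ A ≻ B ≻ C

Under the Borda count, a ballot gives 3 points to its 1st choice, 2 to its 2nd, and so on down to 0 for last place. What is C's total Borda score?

Borda scores:
  A: 2 + 9·1 + 2·1 + 11·2 = 35
  B: 3 + 9·3 + 2·2 + 11·1 = 45
  C: 1 + 9·2 + 2·0 + 11·0 = 19
  D: 0 + 9·0 + 2·3 + 11·3 = 39

19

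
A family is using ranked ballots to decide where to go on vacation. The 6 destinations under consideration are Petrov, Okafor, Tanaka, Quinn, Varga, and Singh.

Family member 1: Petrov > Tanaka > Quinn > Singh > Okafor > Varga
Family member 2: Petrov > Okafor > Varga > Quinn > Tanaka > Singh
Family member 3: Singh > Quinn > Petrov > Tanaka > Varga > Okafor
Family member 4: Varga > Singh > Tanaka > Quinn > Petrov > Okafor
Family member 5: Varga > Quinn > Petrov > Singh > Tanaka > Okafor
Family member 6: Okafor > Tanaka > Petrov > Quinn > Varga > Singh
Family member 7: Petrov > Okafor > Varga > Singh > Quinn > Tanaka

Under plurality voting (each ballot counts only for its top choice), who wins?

Petrov

First-place vote totals:
  Petrov: 3
  Okafor: 1
  Tanaka: 0
  Quinn: 0
  Varga: 2
  Singh: 1
Petrov has the most first-place votes.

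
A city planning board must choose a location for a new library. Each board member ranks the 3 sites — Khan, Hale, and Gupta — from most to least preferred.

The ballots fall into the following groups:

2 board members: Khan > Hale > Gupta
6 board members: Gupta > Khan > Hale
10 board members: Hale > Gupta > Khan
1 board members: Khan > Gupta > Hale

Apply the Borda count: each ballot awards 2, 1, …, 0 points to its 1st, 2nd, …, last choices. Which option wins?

Gupta

Borda scores:
  Khan: 2·2 + 6·1 + 10·0 + 2 = 12
  Hale: 2·1 + 6·0 + 10·2 + 0 = 22
  Gupta: 2·0 + 6·2 + 10·1 + 1 = 23
Gupta has the highest total.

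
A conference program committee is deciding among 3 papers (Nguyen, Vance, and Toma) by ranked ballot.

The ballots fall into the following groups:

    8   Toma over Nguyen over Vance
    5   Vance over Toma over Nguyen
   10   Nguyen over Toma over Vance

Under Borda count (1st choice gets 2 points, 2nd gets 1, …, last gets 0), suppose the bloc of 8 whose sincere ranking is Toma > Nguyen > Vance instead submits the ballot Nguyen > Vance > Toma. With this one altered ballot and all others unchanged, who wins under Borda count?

Nguyen

Borda totals with the altered ballot: Nguyen 36, Vance 18, Toma 15.
The switch changes the winner from Toma to Nguyen.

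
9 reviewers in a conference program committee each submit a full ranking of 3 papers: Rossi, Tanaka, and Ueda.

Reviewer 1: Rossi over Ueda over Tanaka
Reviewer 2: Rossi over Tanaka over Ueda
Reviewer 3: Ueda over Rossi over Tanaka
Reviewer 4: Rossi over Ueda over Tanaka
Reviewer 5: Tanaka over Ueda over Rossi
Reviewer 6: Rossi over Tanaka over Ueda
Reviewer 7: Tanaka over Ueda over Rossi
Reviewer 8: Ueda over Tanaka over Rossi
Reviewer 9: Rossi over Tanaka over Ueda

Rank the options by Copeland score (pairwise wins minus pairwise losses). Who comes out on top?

Rossi

Pairwise results:
  Rossi vs Tanaka: Rossi wins 6–3.
  Rossi vs Ueda: Rossi wins 5–4.
  Tanaka vs Ueda: Tanaka wins 5–4.
Copeland scores (wins − losses):
  Rossi: 2 − 0 = 2
  Tanaka: 1 − 1 = 0
  Ueda: 0 − 2 = -2
Rossi has the best Copeland score.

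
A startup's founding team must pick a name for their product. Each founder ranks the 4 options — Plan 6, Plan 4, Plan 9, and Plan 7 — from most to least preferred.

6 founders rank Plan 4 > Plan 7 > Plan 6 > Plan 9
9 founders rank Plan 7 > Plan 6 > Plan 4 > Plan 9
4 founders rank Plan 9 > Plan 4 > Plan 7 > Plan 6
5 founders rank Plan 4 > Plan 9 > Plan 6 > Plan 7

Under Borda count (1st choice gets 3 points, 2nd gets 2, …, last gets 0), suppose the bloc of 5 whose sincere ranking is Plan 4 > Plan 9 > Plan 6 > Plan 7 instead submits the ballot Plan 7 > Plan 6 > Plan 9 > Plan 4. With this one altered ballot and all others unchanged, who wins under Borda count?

Plan 7

Borda totals with the altered ballot: Plan 6 34, Plan 4 35, Plan 9 17, Plan 7 58.
The switch changes the winner from Plan 4 to Plan 7.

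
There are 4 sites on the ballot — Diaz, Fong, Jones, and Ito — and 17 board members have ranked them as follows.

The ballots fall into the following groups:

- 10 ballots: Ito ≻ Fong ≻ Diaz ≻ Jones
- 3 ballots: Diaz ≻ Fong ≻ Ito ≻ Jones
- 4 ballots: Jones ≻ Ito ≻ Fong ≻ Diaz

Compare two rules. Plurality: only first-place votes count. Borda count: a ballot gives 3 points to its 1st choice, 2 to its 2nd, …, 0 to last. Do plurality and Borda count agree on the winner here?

Yes

Plurality first-place counts: Diaz 3, Fong 0, Jones 4, Ito 10 → Ito.
Borda totals: Diaz 19, Fong 30, Jones 12, Ito 41 → Ito.
The two rules agree on Ito.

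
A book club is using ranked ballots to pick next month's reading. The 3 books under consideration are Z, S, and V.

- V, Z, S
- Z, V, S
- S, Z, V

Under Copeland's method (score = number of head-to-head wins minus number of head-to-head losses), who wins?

Z

Pairwise results:
  Z vs S: Z wins 2–1.
  Z vs V: Z wins 2–1.
  S vs V: V wins 2–1.
Copeland scores (wins − losses):
  Z: 2 − 0 = 2
  S: 0 − 2 = -2
  V: 1 − 1 = 0
Z has the best Copeland score.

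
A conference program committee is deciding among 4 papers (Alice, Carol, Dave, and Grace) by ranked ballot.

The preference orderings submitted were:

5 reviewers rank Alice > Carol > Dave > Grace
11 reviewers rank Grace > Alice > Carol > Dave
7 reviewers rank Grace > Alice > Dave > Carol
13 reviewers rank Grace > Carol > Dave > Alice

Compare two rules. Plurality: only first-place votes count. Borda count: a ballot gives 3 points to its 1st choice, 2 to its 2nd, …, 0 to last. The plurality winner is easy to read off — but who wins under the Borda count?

Grace

Plurality first-place counts: Alice 5, Carol 0, Dave 0, Grace 31 → Grace.
Borda totals: Alice 51, Carol 47, Dave 25, Grace 93 → Grace.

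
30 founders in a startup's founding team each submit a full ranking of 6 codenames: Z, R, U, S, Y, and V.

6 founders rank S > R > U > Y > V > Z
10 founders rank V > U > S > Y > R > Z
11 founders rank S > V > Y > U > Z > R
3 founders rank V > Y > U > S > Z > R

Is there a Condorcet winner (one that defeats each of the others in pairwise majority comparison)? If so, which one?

Head-to-head results (30 voters total):
Z vs R: R wins 16–14.
Z vs U: U wins 30–0.
Z vs S: S wins 30–0.
Z vs Y: Y wins 30–0.
Z vs V: V wins 30–0.
R vs U: U wins 24–6.
R vs S: S wins 30–0.
R vs Y: Y wins 24–6.
R vs V: V wins 24–6.
U vs S: S wins 17–13.
U vs Y: U wins 16–14.
U vs V: V wins 24–6.
S vs Y: S wins 27–3.
S vs V: S wins 17–13.
Y vs V: V wins 24–6.
S beats each rival — Z (30–0), R (30–0), U (17–13), Y (27–3), V (17–13) — so S is the Condorcet winner.

S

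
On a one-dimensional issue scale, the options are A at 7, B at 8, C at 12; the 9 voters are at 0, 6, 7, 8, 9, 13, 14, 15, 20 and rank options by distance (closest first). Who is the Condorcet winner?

With single-peaked preferences on a line, the Condorcet winner is the candidate closest to the median voter.
The median voter (position 9) is closest to B at 8.
Check: B vs A — voters closer to B: 6 of 9.

B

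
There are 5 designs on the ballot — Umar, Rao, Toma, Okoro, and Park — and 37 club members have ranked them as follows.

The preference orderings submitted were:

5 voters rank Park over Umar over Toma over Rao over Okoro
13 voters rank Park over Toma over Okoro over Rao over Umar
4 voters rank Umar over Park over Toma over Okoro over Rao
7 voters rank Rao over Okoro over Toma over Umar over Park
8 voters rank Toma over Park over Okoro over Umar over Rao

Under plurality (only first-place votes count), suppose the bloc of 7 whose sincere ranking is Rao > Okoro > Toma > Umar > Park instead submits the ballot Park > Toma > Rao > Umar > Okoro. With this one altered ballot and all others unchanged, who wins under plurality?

Park

First-place totals with the altered ballot: Umar 4, Rao 0, Toma 8, Okoro 0, Park 25.
The winner is unchanged: still Park.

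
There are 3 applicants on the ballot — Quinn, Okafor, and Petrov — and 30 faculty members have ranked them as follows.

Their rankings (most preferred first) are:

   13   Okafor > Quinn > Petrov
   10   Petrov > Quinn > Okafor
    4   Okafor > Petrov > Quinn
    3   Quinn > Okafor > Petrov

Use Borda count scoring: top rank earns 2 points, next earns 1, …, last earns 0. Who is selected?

Okafor

Borda scores:
  Quinn: 13·1 + 10·1 + 4·0 + 3·2 = 29
  Okafor: 13·2 + 10·0 + 4·2 + 3·1 = 37
  Petrov: 13·0 + 10·2 + 4·1 + 3·0 = 24
Okafor has the highest total.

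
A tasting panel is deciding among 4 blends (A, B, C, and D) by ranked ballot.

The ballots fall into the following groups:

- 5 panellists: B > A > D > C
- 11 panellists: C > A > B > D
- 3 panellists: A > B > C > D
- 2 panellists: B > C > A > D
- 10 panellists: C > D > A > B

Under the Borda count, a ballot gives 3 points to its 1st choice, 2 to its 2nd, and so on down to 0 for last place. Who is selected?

C

Borda scores:
  A: 5·2 + 11·2 + 3·3 + 2·1 + 10·1 = 53
  B: 5·3 + 11·1 + 3·2 + 2·3 + 10·0 = 38
  C: 5·0 + 11·3 + 3·1 + 2·2 + 10·3 = 70
  D: 5·1 + 11·0 + 3·0 + 2·0 + 10·2 = 25
C has the highest total.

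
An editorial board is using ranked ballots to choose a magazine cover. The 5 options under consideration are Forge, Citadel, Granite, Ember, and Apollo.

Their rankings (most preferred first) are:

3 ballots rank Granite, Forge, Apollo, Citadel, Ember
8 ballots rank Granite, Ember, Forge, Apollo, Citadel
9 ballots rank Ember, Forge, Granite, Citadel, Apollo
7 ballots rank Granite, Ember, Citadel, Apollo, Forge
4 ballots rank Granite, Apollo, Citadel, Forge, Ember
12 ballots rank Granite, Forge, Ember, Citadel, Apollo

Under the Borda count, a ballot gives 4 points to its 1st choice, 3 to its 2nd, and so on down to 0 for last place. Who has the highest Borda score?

Borda scores:
  Forge: 3·3 + 8·2 + 9·3 + 7·0 + 4·1 + 12·3 = 92
  Citadel: 3·1 + 8·0 + 9·1 + 7·2 + 4·2 + 12·1 = 46
  Granite: 3·4 + 8·4 + 9·2 + 7·4 + 4·4 + 12·4 = 154
  Ember: 3·0 + 8·3 + 9·4 + 7·3 + 4·0 + 12·2 = 105
  Apollo: 3·2 + 8·1 + 9·0 + 7·1 + 4·3 + 12·0 = 33
Granite has the highest total.

Granite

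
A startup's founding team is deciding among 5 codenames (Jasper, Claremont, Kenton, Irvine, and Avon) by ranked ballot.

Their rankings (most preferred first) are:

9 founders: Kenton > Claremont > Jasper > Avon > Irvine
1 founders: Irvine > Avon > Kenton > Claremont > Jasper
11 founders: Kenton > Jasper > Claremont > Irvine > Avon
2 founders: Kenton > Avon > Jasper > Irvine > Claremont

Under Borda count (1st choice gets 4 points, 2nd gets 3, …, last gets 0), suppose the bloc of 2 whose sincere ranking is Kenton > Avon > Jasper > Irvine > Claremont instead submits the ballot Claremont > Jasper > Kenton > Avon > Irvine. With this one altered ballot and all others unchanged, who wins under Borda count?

Borda totals with the altered ballot: Jasper 57, Claremont 58, Kenton 86, Irvine 15, Avon 14.
The winner is unchanged: still Kenton.

Kenton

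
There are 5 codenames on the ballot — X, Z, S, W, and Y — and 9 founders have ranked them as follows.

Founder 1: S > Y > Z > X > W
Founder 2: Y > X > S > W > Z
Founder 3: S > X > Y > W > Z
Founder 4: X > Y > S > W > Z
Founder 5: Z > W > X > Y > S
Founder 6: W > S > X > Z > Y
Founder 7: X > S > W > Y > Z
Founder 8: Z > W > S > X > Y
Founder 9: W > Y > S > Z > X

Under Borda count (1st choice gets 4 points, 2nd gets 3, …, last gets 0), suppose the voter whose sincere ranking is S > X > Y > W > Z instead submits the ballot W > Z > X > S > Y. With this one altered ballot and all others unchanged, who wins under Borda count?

W

Borda totals with the altered ballot: X 19, Z 15, S 19, W 22, Y 15.
The switch changes the winner from S to W.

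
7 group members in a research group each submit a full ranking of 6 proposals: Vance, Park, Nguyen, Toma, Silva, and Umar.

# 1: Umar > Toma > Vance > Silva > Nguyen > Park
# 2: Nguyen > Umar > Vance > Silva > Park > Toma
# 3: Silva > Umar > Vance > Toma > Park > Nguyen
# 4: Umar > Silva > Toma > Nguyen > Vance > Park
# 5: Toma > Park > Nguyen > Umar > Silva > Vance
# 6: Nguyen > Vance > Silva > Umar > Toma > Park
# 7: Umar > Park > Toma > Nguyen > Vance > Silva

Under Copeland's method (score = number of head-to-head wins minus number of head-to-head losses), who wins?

Umar

Pairwise results:
  Vance vs Park: Vance wins 5–2.
  Vance vs Nguyen: Nguyen wins 5–2.
  Vance vs Toma: Toma wins 4–3.
  Vance vs Silva: Vance wins 4–3.
  Vance vs Umar: Umar wins 6–1.
  Park vs Nguyen: Nguyen wins 4–3.
  Park vs Toma: Toma wins 5–2.
  Park vs Silva: Silva wins 5–2.
  Park vs Umar: Umar wins 6–1.
  Nguyen vs Toma: Toma wins 5–2.
  Nguyen vs Silva: Nguyen wins 4–3.
  Nguyen vs Umar: Umar wins 4–3.
  Toma vs Silva: Silva wins 4–3.
  Toma vs Umar: Umar wins 6–1.
  Silva vs Umar: Umar wins 5–2.
Copeland scores (wins − losses):
  Vance: 2 − 3 = -1
  Park: 0 − 5 = -5
  Nguyen: 3 − 2 = 1
  Toma: 3 − 2 = 1
  Silva: 2 − 3 = -1
  Umar: 5 − 0 = 5
Umar has the best Copeland score.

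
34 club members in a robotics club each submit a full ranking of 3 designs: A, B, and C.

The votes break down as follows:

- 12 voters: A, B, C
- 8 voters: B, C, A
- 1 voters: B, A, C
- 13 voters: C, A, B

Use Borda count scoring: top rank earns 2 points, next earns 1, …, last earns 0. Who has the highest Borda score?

Borda scores:
  A: 12·2 + 8·0 + 1 + 13·1 = 38
  B: 12·1 + 8·2 + 2 + 13·0 = 30
  C: 12·0 + 8·1 + 0 + 13·2 = 34
A has the highest total.

A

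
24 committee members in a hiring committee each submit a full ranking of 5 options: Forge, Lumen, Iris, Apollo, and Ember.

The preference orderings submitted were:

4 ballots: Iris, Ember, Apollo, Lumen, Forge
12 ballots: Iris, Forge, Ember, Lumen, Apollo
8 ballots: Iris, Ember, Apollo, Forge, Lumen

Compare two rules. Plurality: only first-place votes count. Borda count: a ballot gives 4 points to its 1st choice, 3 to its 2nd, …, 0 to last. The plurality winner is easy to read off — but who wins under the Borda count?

Iris

Plurality first-place counts: Forge 0, Lumen 0, Iris 24, Apollo 0, Ember 0 → Iris.
Borda totals: Forge 44, Lumen 16, Iris 96, Apollo 24, Ember 60 → Iris.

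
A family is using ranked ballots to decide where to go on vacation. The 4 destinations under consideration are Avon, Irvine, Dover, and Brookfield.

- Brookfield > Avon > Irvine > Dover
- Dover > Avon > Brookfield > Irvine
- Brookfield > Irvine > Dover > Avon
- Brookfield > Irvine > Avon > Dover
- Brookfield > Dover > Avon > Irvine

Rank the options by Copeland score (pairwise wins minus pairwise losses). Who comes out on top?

Brookfield

Pairwise results:
  Avon vs Irvine: Avon wins 3–2.
  Avon vs Dover: Dover wins 3–2.
  Avon vs Brookfield: Brookfield wins 4–1.
  Irvine vs Dover: Irvine wins 3–2.
  Irvine vs Brookfield: Brookfield wins 5–0.
  Dover vs Brookfield: Brookfield wins 4–1.
Copeland scores (wins − losses):
  Avon: 1 − 2 = -1
  Irvine: 1 − 2 = -1
  Dover: 1 − 2 = -1
  Brookfield: 3 − 0 = 3
Brookfield has the best Copeland score.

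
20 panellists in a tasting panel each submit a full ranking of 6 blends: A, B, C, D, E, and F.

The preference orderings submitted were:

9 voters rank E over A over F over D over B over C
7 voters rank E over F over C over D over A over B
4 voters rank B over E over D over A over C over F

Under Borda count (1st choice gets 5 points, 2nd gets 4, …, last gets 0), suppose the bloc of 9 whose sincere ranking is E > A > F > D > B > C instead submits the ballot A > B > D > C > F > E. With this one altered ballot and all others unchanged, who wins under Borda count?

Borda totals with the altered ballot: A 60, B 56, C 43, D 53, E 51, F 37.
The switch changes the winner from E to A.

A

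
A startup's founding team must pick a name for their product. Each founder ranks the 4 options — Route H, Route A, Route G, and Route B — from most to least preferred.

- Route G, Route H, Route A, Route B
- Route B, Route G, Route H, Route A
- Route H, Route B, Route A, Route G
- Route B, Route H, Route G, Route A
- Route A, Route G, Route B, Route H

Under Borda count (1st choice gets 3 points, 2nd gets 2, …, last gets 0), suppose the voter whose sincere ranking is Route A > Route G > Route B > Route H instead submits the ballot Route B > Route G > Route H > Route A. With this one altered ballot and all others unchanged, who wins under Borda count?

Borda totals with the altered ballot: Route H 9, Route A 2, Route G 8, Route B 11.
The winner is unchanged: still Route B.

Route B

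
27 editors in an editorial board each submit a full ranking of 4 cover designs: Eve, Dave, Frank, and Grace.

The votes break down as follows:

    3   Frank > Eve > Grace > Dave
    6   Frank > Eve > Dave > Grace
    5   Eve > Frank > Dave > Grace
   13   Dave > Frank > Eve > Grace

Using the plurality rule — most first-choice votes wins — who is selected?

Dave

First-place vote totals:
  Eve: 5
  Dave: 13
  Frank: 9
  Grace: 0
Dave has the most first-place votes.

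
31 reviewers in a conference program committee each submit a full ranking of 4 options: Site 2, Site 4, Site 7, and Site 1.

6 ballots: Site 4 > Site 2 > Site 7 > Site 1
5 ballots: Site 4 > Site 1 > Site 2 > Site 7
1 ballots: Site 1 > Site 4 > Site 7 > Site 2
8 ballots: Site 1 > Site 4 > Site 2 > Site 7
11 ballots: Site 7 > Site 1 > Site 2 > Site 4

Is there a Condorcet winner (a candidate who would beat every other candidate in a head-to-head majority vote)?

No

Head-to-head results (31 voters total):
Site 2 vs Site 4: Site 4 wins 20–11.
Site 2 vs Site 7: Site 2 wins 19–12.
Site 2 vs Site 1: Site 1 wins 25–6.
Site 4 vs Site 7: Site 4 wins 20–11.
Site 4 vs Site 1: Site 1 wins 20–11.
Site 7 vs Site 1: Site 7 wins 17–14.
No candidate beats all others: Site 2 beats Site 7 beats Site 1 beats Site 2, a majority cycle.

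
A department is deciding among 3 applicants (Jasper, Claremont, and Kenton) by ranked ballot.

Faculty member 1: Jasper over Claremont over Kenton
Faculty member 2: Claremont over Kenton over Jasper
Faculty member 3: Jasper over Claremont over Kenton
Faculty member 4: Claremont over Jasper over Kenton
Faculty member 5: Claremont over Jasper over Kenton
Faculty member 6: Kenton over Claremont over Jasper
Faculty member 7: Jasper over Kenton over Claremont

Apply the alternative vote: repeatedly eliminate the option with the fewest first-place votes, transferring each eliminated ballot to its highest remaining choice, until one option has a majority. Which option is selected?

Round 1: Jasper 3, Claremont 3, Kenton 1. Kenton has the fewest and is eliminated.
Round 2: Claremont 4, Jasper 3. Claremont has a majority.

Claremont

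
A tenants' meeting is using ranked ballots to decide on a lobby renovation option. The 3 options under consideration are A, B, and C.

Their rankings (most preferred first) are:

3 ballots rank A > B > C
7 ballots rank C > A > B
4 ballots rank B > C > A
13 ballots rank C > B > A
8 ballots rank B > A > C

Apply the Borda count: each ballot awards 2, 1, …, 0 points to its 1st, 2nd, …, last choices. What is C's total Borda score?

44

Borda scores:
  A: 3·2 + 7·1 + 4·0 + 13·0 + 8·1 = 21
  B: 3·1 + 7·0 + 4·2 + 13·1 + 8·2 = 40
  C: 3·0 + 7·2 + 4·1 + 13·2 + 8·0 = 44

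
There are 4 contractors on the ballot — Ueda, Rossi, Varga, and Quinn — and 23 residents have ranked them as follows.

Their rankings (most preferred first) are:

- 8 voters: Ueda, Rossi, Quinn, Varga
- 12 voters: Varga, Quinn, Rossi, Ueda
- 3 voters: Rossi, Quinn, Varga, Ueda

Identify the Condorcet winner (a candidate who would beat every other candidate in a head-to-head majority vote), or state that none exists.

Varga

Head-to-head results (23 voters total):
Ueda vs Rossi: Rossi wins 15–8.
Ueda vs Varga: Varga wins 15–8.
Ueda vs Quinn: Quinn wins 15–8.
Rossi vs Varga: Varga wins 12–11.
Rossi vs Quinn: Quinn wins 12–11.
Varga vs Quinn: Varga wins 12–11.
Varga beats each rival — Ueda (15–8), Rossi (12–11), Quinn (12–11) — so Varga is the Condorcet winner.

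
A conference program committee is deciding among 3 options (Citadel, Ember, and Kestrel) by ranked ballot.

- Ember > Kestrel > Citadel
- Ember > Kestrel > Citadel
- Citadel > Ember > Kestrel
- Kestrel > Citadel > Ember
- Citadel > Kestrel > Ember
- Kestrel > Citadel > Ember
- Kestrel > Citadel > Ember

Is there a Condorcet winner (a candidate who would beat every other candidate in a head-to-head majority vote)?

Yes

Head-to-head results (7 voters total):
Citadel vs Ember: Citadel wins 5–2.
Citadel vs Kestrel: Kestrel wins 5–2.
Ember vs Kestrel: Kestrel wins 4–3.
Kestrel beats each rival — Citadel (5–2), Ember (4–3) — so Kestrel is the Condorcet winner.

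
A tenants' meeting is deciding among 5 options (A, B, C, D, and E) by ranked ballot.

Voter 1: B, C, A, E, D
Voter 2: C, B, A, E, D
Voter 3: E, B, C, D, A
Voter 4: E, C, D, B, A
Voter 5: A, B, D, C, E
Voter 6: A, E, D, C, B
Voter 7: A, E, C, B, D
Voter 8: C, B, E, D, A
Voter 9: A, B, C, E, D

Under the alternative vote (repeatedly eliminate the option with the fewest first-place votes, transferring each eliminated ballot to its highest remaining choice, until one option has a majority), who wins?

Round 1: A 4, C 2, E 2, B 1, D 0. D has the fewest and is eliminated.
Round 2: A 4, C 2, E 2, B 1. B has the fewest and is eliminated.
Round 3: A 4, C 3, E 2. E has the fewest and is eliminated.
Round 4: C 5, A 4. C has a majority.

C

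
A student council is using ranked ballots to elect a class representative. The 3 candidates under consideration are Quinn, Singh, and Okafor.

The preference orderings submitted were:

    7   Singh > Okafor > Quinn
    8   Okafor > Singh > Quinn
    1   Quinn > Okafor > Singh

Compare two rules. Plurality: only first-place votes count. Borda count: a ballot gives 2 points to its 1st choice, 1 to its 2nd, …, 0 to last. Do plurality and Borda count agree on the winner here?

Plurality first-place counts: Quinn 1, Singh 7, Okafor 8 → Okafor.
Borda totals: Quinn 2, Singh 22, Okafor 24 → Okafor.
The two rules agree on Okafor.

Yes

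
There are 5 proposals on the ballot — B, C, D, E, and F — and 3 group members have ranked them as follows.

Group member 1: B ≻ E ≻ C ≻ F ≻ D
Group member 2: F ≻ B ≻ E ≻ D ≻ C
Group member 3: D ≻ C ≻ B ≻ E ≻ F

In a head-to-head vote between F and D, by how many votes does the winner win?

1

Ballots ranking F above D: 2.
Ballots ranking D above F: 1.
F wins 2–1, a margin of 1.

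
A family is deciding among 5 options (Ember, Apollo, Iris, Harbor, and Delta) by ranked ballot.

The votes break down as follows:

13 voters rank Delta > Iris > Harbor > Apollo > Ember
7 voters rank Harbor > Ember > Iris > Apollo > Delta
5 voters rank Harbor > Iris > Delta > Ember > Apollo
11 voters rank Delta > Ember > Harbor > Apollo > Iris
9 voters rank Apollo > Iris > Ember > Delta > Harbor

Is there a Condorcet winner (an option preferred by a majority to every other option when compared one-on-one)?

Head-to-head results (45 voters total):
Ember vs Apollo: Ember wins 23–22.
Ember vs Iris: Iris wins 27–18.
Ember vs Harbor: Harbor wins 25–20.
Ember vs Delta: Delta wins 29–16.
Apollo vs Iris: Iris wins 25–20.
Apollo vs Harbor: Harbor wins 36–9.
Apollo vs Delta: Delta wins 29–16.
Iris vs Harbor: Harbor wins 23–22.
Iris vs Delta: Delta wins 24–21.
Harbor vs Delta: Delta wins 33–12.
Delta beats each rival — Ember (29–16), Apollo (29–16), Iris (24–21), Harbor (33–12) — so Delta is the Condorcet winner.

Yes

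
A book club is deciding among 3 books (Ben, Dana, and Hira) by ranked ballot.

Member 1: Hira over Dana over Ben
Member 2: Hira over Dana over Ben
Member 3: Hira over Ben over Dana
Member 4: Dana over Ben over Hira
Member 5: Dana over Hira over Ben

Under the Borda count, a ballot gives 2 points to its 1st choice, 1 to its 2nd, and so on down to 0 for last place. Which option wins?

Hira

Borda scores:
  Ben: 0 + 0 + 1 + 1 + 0 = 2
  Dana: 1 + 1 + 0 + 2 + 2 = 6
  Hira: 2 + 2 + 2 + 0 + 1 = 7
Hira has the highest total.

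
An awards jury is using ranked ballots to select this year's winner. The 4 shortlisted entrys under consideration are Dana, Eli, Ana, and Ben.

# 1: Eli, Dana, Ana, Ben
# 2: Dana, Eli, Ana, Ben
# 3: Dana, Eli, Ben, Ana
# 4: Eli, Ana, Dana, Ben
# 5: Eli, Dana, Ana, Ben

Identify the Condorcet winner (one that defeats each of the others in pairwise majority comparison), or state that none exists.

Eli

Head-to-head results (5 voters total):
Dana vs Eli: Eli wins 3–2.
Dana vs Ana: Dana wins 4–1.
Dana vs Ben: Dana wins 5–0.
Eli vs Ana: Eli wins 5–0.
Eli vs Ben: Eli wins 5–0.
Ana vs Ben: Ana wins 4–1.
Eli beats each rival — Dana (3–2), Ana (5–0), Ben (5–0) — so Eli is the Condorcet winner.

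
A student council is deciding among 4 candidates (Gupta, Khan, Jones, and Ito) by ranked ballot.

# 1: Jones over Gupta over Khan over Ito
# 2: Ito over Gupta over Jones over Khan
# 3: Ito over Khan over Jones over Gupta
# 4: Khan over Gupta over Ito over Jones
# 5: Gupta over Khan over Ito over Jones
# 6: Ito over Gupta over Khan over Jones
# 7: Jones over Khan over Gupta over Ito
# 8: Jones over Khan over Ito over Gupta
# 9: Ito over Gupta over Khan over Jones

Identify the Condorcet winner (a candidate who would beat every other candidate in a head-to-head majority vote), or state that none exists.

Head-to-head results (9 voters total):
Gupta vs Khan: Gupta wins 5–4.
Gupta vs Jones: Gupta wins 5–4.
Gupta vs Ito: Ito wins 5–4.
Khan vs Jones: Khan wins 5–4.
Khan vs Ito: Khan wins 5–4.
Jones vs Ito: Ito wins 6–3.
No candidate beats all others: Gupta beats Khan beats Ito beats Gupta, a majority cycle.

No Condorcet winner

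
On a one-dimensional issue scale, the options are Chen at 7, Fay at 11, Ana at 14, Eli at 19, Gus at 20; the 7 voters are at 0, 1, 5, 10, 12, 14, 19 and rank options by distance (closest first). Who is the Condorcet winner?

With single-peaked preferences on a line, the Condorcet winner is the candidate closest to the median voter.
The median voter (position 10) is closest to Fay at 11.
Check: Fay vs Ana — voters closer to Fay: 5 of 7.

Fay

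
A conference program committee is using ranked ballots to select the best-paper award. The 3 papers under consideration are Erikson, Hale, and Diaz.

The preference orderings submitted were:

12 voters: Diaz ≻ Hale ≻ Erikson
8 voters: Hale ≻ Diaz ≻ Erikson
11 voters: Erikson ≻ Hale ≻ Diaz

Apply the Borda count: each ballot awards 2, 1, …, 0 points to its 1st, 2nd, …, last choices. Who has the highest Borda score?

Hale

Borda scores:
  Erikson: 12·0 + 8·0 + 11·2 = 22
  Hale: 12·1 + 8·2 + 11·1 = 39
  Diaz: 12·2 + 8·1 + 11·0 = 32
Hale has the highest total.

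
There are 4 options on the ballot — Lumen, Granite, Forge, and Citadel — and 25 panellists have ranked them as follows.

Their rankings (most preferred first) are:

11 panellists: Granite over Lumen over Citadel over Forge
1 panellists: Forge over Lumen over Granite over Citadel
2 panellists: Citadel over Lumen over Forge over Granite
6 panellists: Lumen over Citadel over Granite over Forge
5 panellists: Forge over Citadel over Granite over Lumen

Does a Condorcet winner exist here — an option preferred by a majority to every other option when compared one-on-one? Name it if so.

No Condorcet winner

Head-to-head results (25 voters total):
Lumen vs Granite: Granite wins 16–9.
Lumen vs Forge: Lumen wins 19–6.
Lumen vs Citadel: Lumen wins 18–7.
Granite vs Forge: Granite wins 17–8.
Granite vs Citadel: Citadel wins 13–12.
Forge vs Citadel: Citadel wins 19–6.
No candidate beats all others: Lumen beats Citadel beats Granite beats Lumen, a majority cycle.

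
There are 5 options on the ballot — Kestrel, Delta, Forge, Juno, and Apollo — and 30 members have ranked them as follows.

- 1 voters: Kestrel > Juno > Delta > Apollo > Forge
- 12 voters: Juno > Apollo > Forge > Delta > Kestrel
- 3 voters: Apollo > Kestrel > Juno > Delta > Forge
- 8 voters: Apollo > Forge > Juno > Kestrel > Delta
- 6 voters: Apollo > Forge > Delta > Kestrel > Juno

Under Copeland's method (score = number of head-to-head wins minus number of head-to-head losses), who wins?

Apollo

Pairwise results:
  Kestrel vs Delta: Delta wins 18–12.
  Kestrel vs Forge: Forge wins 26–4.
  Kestrel vs Juno: Juno wins 20–10.
  Kestrel vs Apollo: Apollo wins 29–1.
  Delta vs Forge: Forge wins 26–4.
  Delta vs Juno: Juno wins 24–6.
  Delta vs Apollo: Apollo wins 29–1.
  Forge vs Juno: Juno wins 16–14.
  Forge vs Apollo: Apollo wins 30–0.
  Juno vs Apollo: Apollo wins 17–13.
Copeland scores (wins − losses):
  Kestrel: 0 − 4 = -4
  Delta: 1 − 3 = -2
  Forge: 2 − 2 = 0
  Juno: 3 − 1 = 2
  Apollo: 4 − 0 = 4
Apollo has the best Copeland score.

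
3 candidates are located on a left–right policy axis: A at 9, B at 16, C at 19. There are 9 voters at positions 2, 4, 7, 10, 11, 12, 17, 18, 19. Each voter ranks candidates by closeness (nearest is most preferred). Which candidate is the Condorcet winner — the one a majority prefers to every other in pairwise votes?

A

With single-peaked preferences on a line, the Condorcet winner is the candidate closest to the median voter.
The median voter (position 11) is closest to A at 9.
Check: A vs B — voters closer to A: 6 of 9.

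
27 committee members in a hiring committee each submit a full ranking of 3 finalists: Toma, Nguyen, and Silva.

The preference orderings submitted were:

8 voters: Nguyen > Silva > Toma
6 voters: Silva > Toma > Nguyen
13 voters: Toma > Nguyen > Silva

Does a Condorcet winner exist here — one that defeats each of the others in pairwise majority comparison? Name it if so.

None — there is no Condorcet winner

Head-to-head results (27 voters total):
Toma vs Nguyen: Toma wins 19–8.
Toma vs Silva: Silva wins 14–13.
Nguyen vs Silva: Nguyen wins 21–6.
No candidate beats all others: Toma beats Nguyen beats Silva beats Toma, a majority cycle.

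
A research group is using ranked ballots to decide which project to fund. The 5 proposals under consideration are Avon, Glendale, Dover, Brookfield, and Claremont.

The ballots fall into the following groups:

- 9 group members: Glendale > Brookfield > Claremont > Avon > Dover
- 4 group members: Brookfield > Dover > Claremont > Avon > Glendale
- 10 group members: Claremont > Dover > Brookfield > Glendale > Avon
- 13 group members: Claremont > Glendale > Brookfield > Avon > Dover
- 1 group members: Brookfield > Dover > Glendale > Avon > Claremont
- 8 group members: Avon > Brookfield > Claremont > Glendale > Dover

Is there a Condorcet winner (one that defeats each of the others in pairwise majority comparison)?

Yes

Head-to-head results (45 voters total):
Avon vs Glendale: Glendale wins 33–12.
Avon vs Dover: Avon wins 30–15.
Avon vs Brookfield: Brookfield wins 37–8.
Avon vs Claremont: Claremont wins 36–9.
Glendale vs Dover: Glendale wins 30–15.
Glendale vs Brookfield: Brookfield wins 23–22.
Glendale vs Claremont: Claremont wins 35–10.
Dover vs Brookfield: Brookfield wins 35–10.
Dover vs Claremont: Claremont wins 40–5.
Brookfield vs Claremont: Claremont wins 23–22.
Claremont beats each rival — Avon (36–9), Glendale (35–10), Dover (40–5), Brookfield (23–22) — so Claremont is the Condorcet winner.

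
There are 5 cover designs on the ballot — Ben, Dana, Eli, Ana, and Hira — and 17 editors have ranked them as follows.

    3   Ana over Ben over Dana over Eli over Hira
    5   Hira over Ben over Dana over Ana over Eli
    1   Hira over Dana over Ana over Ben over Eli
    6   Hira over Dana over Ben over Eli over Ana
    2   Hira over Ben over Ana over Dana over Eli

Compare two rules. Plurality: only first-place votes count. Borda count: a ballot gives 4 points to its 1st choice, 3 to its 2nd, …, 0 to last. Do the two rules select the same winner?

Yes

Plurality first-place counts: Ben 0, Dana 0, Eli 0, Ana 3, Hira 14 → Hira.
Borda totals: Ben 43, Dana 39, Eli 9, Ana 23, Hira 56 → Hira.
The two rules agree on Hira.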